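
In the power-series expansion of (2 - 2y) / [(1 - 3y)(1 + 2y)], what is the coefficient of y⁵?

156

The denominator gives the recurrence a_n = a_(n−1) + 6a_(n−2) for n ≥ 2; the numerator fixes a_0 = 2, a_1 = 0.
Iterating: 2, 0, 12, 12, 84, 156, so a_5 = 156.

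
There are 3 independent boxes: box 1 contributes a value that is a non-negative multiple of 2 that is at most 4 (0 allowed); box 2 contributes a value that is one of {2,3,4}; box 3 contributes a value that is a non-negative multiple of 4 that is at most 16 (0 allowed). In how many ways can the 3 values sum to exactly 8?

3

The generating function for the choices is (1 + y^2 + y^4)·(y^2 + y^3 + y^4)·(1 + y^4 + y^8 + y^12 + y^16); the count is [y^8].
(1 + y^2 + y^4) has coefficients 1,0,1,0,1 for degrees 0…4.
(y^2 + y^3 + y^4) has coefficients 0,0,1,1,1,0,0,0,0 for degrees 0…8.
Finally multiplying by (1 + y^4 + y^8 + y^12 + y^16), the product of all factors after the first has coefficients 0,0,1,1,1,0,1,1,1 for degrees 0…8.
[y^8] = 1·1 + 1·1 + 1·1 = 3.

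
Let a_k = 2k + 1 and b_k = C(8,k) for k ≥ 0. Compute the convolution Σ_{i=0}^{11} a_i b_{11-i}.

3840

Write out a_i and b_{11-i} for i = 0,…,11 and sum the products.
Σ = 1·0 + 3·0 + 5·0 + 7·1 + 9·8 + 11·28 + 13·56 + 15·70 + 17·56 + 19·28 + 21·8 + 23·1 = 3840.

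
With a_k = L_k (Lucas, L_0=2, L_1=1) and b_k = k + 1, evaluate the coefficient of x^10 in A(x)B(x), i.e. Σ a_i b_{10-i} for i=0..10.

This is [x^10] in the product of the two ordinary generating functions.
Σ = 2·11 + 1·10 + 3·9 + 4·8 + 7·7 + 11·6 + 18·5 + 29·4 + 47·3 + 76·2 + 123·1 = 828.

828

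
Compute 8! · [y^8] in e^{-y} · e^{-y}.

256

The EGF product rule gives c_8 = Σ_{k_1+k_2=8} C(8; k_1,k_2) · ∏ g_i(k_i), where e^{-y} gives (-1)^k; e^{-y} gives (-1)^k.
g_1(k) for k = 0…8: 1, -1, 1, -1, 1, -1, 1, -1, 1.
g_2(k) for k = 0…8: 1, -1, 1, -1, 1, -1, 1, -1, 1.
c_8 = Σ_k C(8,k)·g_1(k)·g_2(8−k) = 1·1·1 + 8·(-1)·(-1) + 28·1·1 + 56·(-1)·(-1) + 70·1·1 + 56·(-1)·(-1) + 28·1·1 + 8·(-1)·(-1) + 1·1·1 = 1 + 8 + 28 + 56 + 70 + 56 + 28 + 8 + 1 = 256.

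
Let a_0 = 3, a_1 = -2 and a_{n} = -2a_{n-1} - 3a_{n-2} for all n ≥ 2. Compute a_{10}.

-701

The ordinary generating function has denominator 1 + 2t + 3t^2.
Iterating the recurrence: a_0,…,a_{10} = 3, -2, -5, 16, -17, -14, 79, -116, -5, 358, -701.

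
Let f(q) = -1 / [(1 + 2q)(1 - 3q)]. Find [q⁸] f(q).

-4039

Partial fractions give a closed form: a_n = (-2/5)·(-2)^n + (-3/5)·3^n.
At n = 8: a_8 = -4039.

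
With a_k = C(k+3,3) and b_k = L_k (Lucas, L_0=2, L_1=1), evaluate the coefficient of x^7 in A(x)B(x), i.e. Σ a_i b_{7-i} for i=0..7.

983

This is [x^7] in the product of the two ordinary generating functions.
Σ = 1·29 + 4·18 + 10·11 + 20·7 + 35·4 + 56·3 + 84·1 + 120·2 = 983.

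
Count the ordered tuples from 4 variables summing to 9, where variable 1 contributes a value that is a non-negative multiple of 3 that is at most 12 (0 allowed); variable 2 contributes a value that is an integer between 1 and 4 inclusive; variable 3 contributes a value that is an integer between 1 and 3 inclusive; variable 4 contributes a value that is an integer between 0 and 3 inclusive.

The generating function for the choices is (1 + x³ + x⁶ + x⁹ + x¹²)·(x + x² + x³ + x⁴)·(x + x² + x³)·(1 + x + x² + x³); the count is [x⁹].
(1 + x³ + x⁶ + x⁹ + x¹²) has coefficients 1,0,0,1,0,0,1,0,0,1 for degrees 0…9.
(x + x² + x³ + x⁴) has coefficients 0,1,1,1,1,0,0,0,0,0 for degrees 0…9.
Multiplying by (x + x² + x³) gives running coefficients 0,0,1,2,3,3,2,1,0,0 for degrees 0…9.
Finally multiplying by (1 + x + x² + x³), the product of all factors after the first has coefficients 0,0,1,3,6,9,10,9,6,3 for degrees 0…9.
[x⁹] = 1·3 + 1·10 + 1·3 + 1·0 = 16.

16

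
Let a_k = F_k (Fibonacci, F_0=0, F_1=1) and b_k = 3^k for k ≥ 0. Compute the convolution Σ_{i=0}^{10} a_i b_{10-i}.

Write out a_i and b_{10-i} for i = 0,…,10 and sum the products.
Σ = 0·59049 + 1·19683 + 1·6561 + 2·2187 + 3·729 + 5·243 + 8·81 + 13·27 + 21·9 + 34·3 + 55·1 = 35365.

35365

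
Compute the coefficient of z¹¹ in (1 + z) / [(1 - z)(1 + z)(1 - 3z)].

265720

Partial fractions give a closed form: a_n = (-1/2)·1^n + (3/2)·3^n.
At n = 11: a_11 = 265720.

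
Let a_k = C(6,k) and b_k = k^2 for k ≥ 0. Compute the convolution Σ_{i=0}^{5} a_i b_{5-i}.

This is [x^5] in the product of the two ordinary generating functions.
Σ = 1·25 + 6·16 + 15·9 + 20·4 + 15·1 + 6·0 = 351.

351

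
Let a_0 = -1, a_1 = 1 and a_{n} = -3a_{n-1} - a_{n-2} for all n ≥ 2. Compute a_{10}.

The ordinary generating function has denominator 1 + 3t + t^2.
Iterating the recurrence: a_0,…,a_{10} = -1, 1, -2, 5, -13, 34, -89, 233, -610, 1597, -4181.

-4181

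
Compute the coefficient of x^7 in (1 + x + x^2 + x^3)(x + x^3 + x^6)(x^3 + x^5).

(1 + x + x^2 + x^3) has coefficients 1,1,1,1 for degrees 0…3.
(x + x^3 + x^6) has coefficients 0,1,0,1,0,0,1,0 for degrees 0…7.
Finally multiplying by (x^3 + x^5), the product of all factors after the first has coefficients 0,0,0,0,1,0,2,0 for degrees 0…7.
[x^7] = 1·0 + 1·2 + 1·0 + 1·1 = 3.

3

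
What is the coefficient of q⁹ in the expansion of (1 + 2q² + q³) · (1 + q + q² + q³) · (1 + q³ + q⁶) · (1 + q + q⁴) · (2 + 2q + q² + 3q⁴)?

(1 + 2q² + q³) has coefficients 1,0,2,1 for degrees 0…3.
(1 + q + q² + q³) has coefficients 1,1,1,1,0,0,0,0,0,0 for degrees 0…9.
Multiplying by (1 + q³ + q⁶) gives running coefficients 1,1,1,2,1,1,2,1,1,1 for degrees 0…9.
Multiplying by (1 + q + q⁴) gives running coefficients 1,2,2,3,4,3,4,5,3,3 for degrees 0…9.
Finally multiplying by (2 + 2q + q² + 3q⁴), the product of all factors after the first has coefficients 2,6,9,12,19,23,24,30,32,26 for degrees 0…9.
[q⁹] = 1·26 + 2·30 + 1·24 = 110.

110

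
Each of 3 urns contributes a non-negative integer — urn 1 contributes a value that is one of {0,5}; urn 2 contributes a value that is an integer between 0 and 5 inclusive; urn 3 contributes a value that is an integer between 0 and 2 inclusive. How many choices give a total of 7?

The generating function for the choices is (1 + y⁵)·(1 + y + y² + y³ + y⁴ + y⁵)·(1 + y + y²); the count is [y⁷].
(1 + y⁵) has coefficients 1,0,0,0,0,1 for degrees 0…5.
(1 + y + y² + y³ + y⁴ + y⁵) has coefficients 1,1,1,1,1,1,0,0 for degrees 0…7.
Finally multiplying by (1 + y + y²), the product of all factors after the first has coefficients 1,2,3,3,3,3,2,1 for degrees 0…7.
[y⁷] = 1·1 + 1·3 = 4.

4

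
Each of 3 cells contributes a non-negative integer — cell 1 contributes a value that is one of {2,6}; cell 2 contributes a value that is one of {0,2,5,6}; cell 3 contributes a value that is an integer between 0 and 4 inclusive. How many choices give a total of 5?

2

The generating function for the choices is (t^2 + t^6)·(1 + t^2 + t^5 + t^6)·(1 + t + t^2 + t^3 + t^4); the count is [t^5].
(t^2 + t^6) has coefficients 0,0,1,0,0,0 for degrees 0…5.
(1 + t^2 + t^5 + t^6) has coefficients 1,0,1,0,0,1 for degrees 0…5.
Finally multiplying by (1 + t + t^2 + t^3 + t^4), the product of all factors after the first has coefficients 1,1,2,2,2,2 for degrees 0…5.
[t^5] = 1·2 = 2.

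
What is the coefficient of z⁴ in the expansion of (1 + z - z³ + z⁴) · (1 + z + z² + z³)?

(1 + z - z³ + z⁴) has coefficients 1,1,0,-1,1 for degrees 0…4.
(1 + z + z² + z³) has coefficients 1,1,1,1,0 for degrees 0…4.
[z⁴] = 1·0 + 1·1 − 1·1 + 1·1 = 1.

1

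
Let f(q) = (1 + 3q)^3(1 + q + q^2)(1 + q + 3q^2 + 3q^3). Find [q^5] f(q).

(1 + 3q)^3 has coefficients 1,9,27,27 for degrees 0…3.
(1 + q + q^2) has coefficients 1,1,1,0,0,0 for degrees 0…5.
Finally multiplying by (1 + q + 3q^2 + 3q^3), the product of all factors after the first has coefficients 1,2,5,7,6,3 for degrees 0…5.
[q^5] = 1·3 + 9·6 + 27·7 + 27·5 = 381.

381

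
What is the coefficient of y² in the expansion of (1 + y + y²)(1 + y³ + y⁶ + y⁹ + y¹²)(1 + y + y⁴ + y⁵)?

(1 + y + y²) has coefficients 1,1,1 for degrees 0…2.
(1 + y³ + y⁶ + y⁹ + y¹²) has coefficients 1,0,0 for degrees 0…2.
Finally multiplying by (1 + y + y⁴ + y⁵), the product of all factors after the first has coefficients 1,1,0 for degrees 0…2.
[y²] = 1·0 + 1·1 + 1·1 = 2.

2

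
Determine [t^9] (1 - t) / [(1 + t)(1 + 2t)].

-1534

Partial fractions give a closed form: a_n = (-2)·(-1)^n + (3)·(-2)^n.
At n = 9: a_9 = -1534.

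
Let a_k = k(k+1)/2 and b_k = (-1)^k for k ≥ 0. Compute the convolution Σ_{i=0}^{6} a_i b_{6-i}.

Write out a_i and b_{6-i} for i = 0,…,6 and sum the products.
Σ = 0·1 + 1·(-1) + 3·1 + 6·(-1) + 10·1 + 15·(-1) + 21·1 = 12.

12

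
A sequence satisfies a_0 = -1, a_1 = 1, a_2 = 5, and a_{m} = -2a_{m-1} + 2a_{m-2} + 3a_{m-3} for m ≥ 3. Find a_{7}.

The ordinary generating function has denominator 1 + 2x - 2x^2 - 3x^3.
Iterating the recurrence: a_0,…,a_{7} = -1, 1, 5, -11, 35, -77, 191, -431.

-431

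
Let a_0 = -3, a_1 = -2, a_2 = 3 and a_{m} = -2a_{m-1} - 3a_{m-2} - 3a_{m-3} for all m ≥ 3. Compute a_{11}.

The ordinary generating function has denominator 1 + 2x + 3x^2 + 3x^3.
Iterating the recurrence: a_0,…,a_{11} = -3, -2, 3, 9, -21, 6, 24, -3, -84, 105, 51, -165.

-165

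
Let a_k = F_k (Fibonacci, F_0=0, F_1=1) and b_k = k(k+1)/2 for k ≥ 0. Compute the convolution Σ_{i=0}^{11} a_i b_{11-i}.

894

Write out a_i and b_{11-i} for i = 0,…,11 and sum the products.
Σ = 0·66 + 1·55 + 1·45 + 2·36 + 3·28 + 5·21 + 8·15 + 13·10 + 21·6 + 34·3 + 55·1 + 89·0 = 894.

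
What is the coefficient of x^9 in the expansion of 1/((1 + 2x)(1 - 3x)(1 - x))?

17578

The denominator gives the recurrence a_n = 2a_(n−1) + 5a_(n−2) − 6a_(n−3) for n ≥ 3; the numerator fixes a_0 = 1, a_1 = 2, a_2 = 9.
Iterating: 1, 2, 9, 22, 77, 210, 673, 1934, 5973, 17578, so a_9 = 17578.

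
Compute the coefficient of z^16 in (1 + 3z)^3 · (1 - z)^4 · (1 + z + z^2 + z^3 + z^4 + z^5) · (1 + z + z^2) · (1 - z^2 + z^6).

7

(1 + 3z)^3 has coefficients 1,9,27,27 for degrees 0…3.
(1 - z)^4 has coefficients 1,-4,6,-4,1,0,0,0,0,0,0,0,0,0,0,0,0 for degrees 0…16.
Multiplying by (1 + z + z^2 + z^3 + z^4 + z^5) gives running coefficients 1,-3,3,-1,0,0,-1,3,-3,1,0,0,0,0,0,0,0 for degrees 0…16.
Multiplying by (1 + z + z^2) gives running coefficients 1,-2,1,-1,2,-1,-1,2,-1,1,-2,1,0,0,0,0,0 for degrees 0…16.
Finally multiplying by (1 - z^2 + z^6), the product of all factors after the first has coefficients 1,-2,0,1,1,0,-2,1,1,-2,1,-1,1,1,-1,1,-2 for degrees 0…16.
[z^16] = 1·(-2) + 9·1 + 27·(-1) + 27·1 = 7.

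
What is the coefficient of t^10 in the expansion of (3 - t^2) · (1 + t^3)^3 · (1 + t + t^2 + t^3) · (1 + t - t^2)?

(3 - t^2) has coefficients 3,0,-1 for degrees 0…2.
(1 + t^3)^3 has coefficients 1,0,0,3,0,0,3,0,0,1,0 for degrees 0…10.
Multiplying by (1 + t + t^2 + t^3) gives running coefficients 1,1,1,4,3,3,6,3,3,4,1 for degrees 0…10.
Finally multiplying by (1 + t - t^2), the product of all factors after the first has coefficients 1,2,1,4,6,2,6,6,0,4,2 for degrees 0…10.
[t^10] = 3·2 − 1·0 = 6.

6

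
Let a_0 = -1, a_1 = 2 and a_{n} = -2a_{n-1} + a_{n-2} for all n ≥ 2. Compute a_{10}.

-5741

The ordinary generating function has denominator 1 + 2t - t^2.
Iterating the recurrence: a_0,…,a_{10} = -1, 2, -5, 12, -29, 70, -169, 408, -985, 2378, -5741.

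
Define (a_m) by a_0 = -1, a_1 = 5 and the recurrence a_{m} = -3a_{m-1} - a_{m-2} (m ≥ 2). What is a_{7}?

1741

The ordinary generating function has denominator 1 + 3z + z^2.
Iterating the recurrence: a_0,…,a_{7} = -1, 5, -14, 37, -97, 254, -665, 1741.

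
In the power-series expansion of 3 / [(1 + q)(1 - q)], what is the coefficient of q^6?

3

The denominator gives the recurrence a_n = a_(n−2) for n ≥ 2; the numerator fixes a_0 = 3, a_1 = 0.
Iterating: 3, 0, 3, 0, 3, 0, 3, so a_6 = 3.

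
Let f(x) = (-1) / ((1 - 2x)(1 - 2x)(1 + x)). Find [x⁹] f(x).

The denominator gives the recurrence a_n = 3a_(n−1) − 4a_(n−3) for n ≥ 3; the numerator fixes a_0 = -1, a_1 = -3, a_2 = -9.
Iterating: -1, -3, -9, -23, -57, -135, -313, -711, -1593, -3527, so a_9 = -3527.

-3527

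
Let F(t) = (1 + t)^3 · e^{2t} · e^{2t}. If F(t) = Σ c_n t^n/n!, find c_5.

The EGF product rule gives c_5 = Σ_{k_1+k_2+k_3=5} C(5; k_1,k_2,k_3) · ∏ g_i(k_i), where (1+t)^3 gives the falling factorial (3)_k; e^{2t} gives (2)^k; e^{2t} gives (2)^k.
g_1(k) for k = 0…5: 1, 3, 6, 6, 0, 0.
g_2(k) for k = 0…5: 1, 2, 4, 8, 16, 32.
g_3(k) for k = 0…5: 1, 2, 4, 8, 16, 32.
First combine the last two factors: h(k) = Σ_j C(k,j)·g_2(j)·g_3(k−j) for k = 0…5: 1, 4, 16, 64, 256, 1024.
c_5 = Σ_k C(5,k)·g_1(k)·h(5−k) = 1·1·1024 + 5·3·256 + 10·6·64 + 10·6·16 = 1024 + 3840 + 3840 + 960 = 9664.

9664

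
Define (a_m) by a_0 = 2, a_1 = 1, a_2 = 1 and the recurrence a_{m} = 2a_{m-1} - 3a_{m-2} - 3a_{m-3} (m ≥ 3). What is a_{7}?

200

The ordinary generating function has denominator 1 - 2q + 3q^2 + 3q^3.
Iterating the recurrence: a_0,…,a_{7} = 2, 1, 1, -7, -20, -22, 37, 200.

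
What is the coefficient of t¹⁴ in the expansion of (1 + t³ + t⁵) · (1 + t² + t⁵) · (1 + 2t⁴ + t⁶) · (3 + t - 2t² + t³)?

11

(1 + t³ + t⁵) has coefficients 1,0,0,1,0,1 for degrees 0…5.
(1 + t² + t⁵) has coefficients 1,0,1,0,0,1,0,0,0,0,0,0,0,0,0 for degrees 0…14.
Multiplying by (1 + 2t⁴ + t⁶) gives running coefficients 1,0,1,0,2,1,3,0,1,2,0,1,0,0,0 for degrees 0…14.
Finally multiplying by (3 + t - 2t² + t³), the product of all factors after the first has coefficients 3,1,1,2,4,6,6,3,-2,10,0,0,3,-2,1 for degrees 0…14.
[t¹⁴] = 1·1 + 1·0 + 1·10 = 11.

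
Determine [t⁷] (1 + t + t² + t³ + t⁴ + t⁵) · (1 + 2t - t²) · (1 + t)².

(1 + t + t² + t³ + t⁴ + t⁵) has coefficients 1,1,1,1,1,1 for degrees 0…5.
(1 + 2t - t²) has coefficients 1,2,-1,0,0,0,0,0 for degrees 0…7.
Finally multiplying by (1 + t)², the product of all factors after the first has coefficients 1,4,4,0,-1,0,0,0 for degrees 0…7.
[t⁷] = 1·0 + 1·0 + 1·0 + 1·(-1) + 1·0 + 1·4 = 3.

3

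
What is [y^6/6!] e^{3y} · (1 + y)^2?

6075

The EGF product rule gives c_6 = Σ_{k_1+k_2=6} C(6; k_1,k_2) · ∏ g_i(k_i), where e^{3y} gives (3)^k; (1+y)^2 gives the falling factorial (2)_k.
g_1(k) for k = 0…6: 1, 3, 9, 27, 81, 243, 729.
g_2(k) for k = 0…6: 1, 2, 2, 0, 0, 0, 0.
c_6 = Σ_k C(6,k)·g_1(k)·g_2(6−k) = 15·81·2 + 6·243·2 + 1·729·1 = 2430 + 2916 + 729 = 6075.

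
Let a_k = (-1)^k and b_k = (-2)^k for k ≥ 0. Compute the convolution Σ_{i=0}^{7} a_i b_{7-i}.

-255

The convolution is the t^7 coefficient of A(t)B(t).
Σ = 1·(-128) − 1·64 + 1·(-32) − 1·16 + 1·(-8) − 1·4 + 1·(-2) − 1·1 = -255.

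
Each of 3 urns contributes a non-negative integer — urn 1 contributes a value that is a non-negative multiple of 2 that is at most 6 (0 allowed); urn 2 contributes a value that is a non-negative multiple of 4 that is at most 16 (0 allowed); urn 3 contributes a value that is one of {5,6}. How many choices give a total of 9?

The generating function for the choices is (1 + x^2 + x^4 + x^6)·(1 + x^4 + x^8 + x^12 + x^16)·(x^5 + x^6); the count is [x^9].
(1 + x^2 + x^4 + x^6) has coefficients 1,0,1,0,1,0,1 for degrees 0…6.
(1 + x^4 + x^8 + x^12 + x^16) has coefficients 1,0,0,0,1,0,0,0,1,0 for degrees 0…9.
Finally multiplying by (x^5 + x^6), the product of all factors after the first has coefficients 0,0,0,0,0,1,1,0,0,1 for degrees 0…9.
[x^9] = 1·1 + 1·0 + 1·1 + 1·0 = 2.

2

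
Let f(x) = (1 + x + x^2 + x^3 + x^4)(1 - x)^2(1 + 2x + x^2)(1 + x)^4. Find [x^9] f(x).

5

(1 + x + x^2 + x^3 + x^4) has coefficients 1,1,1,1,1 for degrees 0…4.
(1 - x)^2 has coefficients 1,-2,1,0,0,0,0,0,0,0 for degrees 0…9.
Multiplying by (1 + 2x + x^2) gives running coefficients 1,0,-2,0,1,0,0,0,0,0 for degrees 0…9.
Finally multiplying by (1 + x)^4, the product of all factors after the first has coefficients 1,4,4,-4,-10,-4,4,4,1,0 for degrees 0…9.
[x^9] = 1·0 + 1·1 + 1·4 + 1·4 + 1·(-4) = 5.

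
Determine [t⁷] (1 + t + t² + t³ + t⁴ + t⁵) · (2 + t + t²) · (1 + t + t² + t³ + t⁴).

15

(1 + t + t² + t³ + t⁴ + t⁵) has coefficients 1,1,1,1,1,1 for degrees 0…5.
(2 + t + t²) has coefficients 2,1,1,0,0,0,0,0 for degrees 0…7.
Finally multiplying by (1 + t + t² + t³ + t⁴), the product of all factors after the first has coefficients 2,3,4,4,4,2,1,0 for degrees 0…7.
[t⁷] = 1·0 + 1·1 + 1·2 + 1·4 + 1·4 + 1·4 = 15.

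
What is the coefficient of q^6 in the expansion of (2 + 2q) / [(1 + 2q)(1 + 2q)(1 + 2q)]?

2240

The denominator gives the recurrence a_n = −6a_(n−1) − 12a_(n−2) − 8a_(n−3) for n ≥ 3; the numerator fixes a_0 = 2, a_1 = -10, a_2 = 36.
Iterating: 2, -10, 36, -112, 320, -864, 2240, so a_6 = 2240.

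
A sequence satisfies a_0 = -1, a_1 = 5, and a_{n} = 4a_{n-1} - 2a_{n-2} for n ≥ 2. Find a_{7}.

10680

The ordinary generating function has denominator 1 - 4z + 2z^2.
Iterating the recurrence: a_0,…,a_{7} = -1, 5, 22, 78, 268, 916, 3128, 10680.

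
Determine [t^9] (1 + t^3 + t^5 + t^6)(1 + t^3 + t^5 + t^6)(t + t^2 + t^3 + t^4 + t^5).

(1 + t^3 + t^5 + t^6) has coefficients 1,0,0,1,0,1,1 for degrees 0…6.
(1 + t^3 + t^5 + t^6) has coefficients 1,0,0,1,0,1,1,0,0,0 for degrees 0…9.
Finally multiplying by (t + t^2 + t^3 + t^4 + t^5), the product of all factors after the first has coefficients 0,1,1,1,2,2,2,3,3,2 for degrees 0…9.
[t^9] = 1·2 + 1·2 + 1·2 + 1·1 = 7.

7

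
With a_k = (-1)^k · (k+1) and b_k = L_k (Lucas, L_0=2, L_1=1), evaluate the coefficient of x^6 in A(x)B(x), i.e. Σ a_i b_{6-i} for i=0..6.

The convolution is the x^6 coefficient of A(x)B(x).
Σ = 1·18 − 2·11 + 3·7 − 4·4 + 5·3 − 6·1 + 7·2 = 24.

24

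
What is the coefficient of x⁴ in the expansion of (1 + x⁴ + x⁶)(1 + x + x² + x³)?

(1 + x⁴ + x⁶) has coefficients 1,0,0,0,1 for degrees 0…4.
(1 + x + x² + x³) has coefficients 1,1,1,1,0 for degrees 0…4.
[x⁴] = 1·0 + 1·1 = 1.

1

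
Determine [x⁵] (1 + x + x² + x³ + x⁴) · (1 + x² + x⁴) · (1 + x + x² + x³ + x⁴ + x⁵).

11

(1 + x + x² + x³ + x⁴) has coefficients 1,1,1,1,1 for degrees 0…4.
(1 + x² + x⁴) has coefficients 1,0,1,0,1,0 for degrees 0…5.
Finally multiplying by (1 + x + x² + x³ + x⁴ + x⁵), the product of all factors after the first has coefficients 1,1,2,2,3,3 for degrees 0…5.
[x⁵] = 1·3 + 1·3 + 1·2 + 1·2 + 1·1 = 11.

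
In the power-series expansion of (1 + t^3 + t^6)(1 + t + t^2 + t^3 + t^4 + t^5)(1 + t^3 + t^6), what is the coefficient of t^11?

(1 + t^3 + t^6) has coefficients 1,0,0,1,0,0,1 for degrees 0…6.
(1 + t + t^2 + t^3 + t^4 + t^5) has coefficients 1,1,1,1,1,1,0,0,0,0,0,0 for degrees 0…11.
Finally multiplying by (1 + t^3 + t^6), the product of all factors after the first has coefficients 1,1,1,2,2,2,2,2,2,1,1,1 for degrees 0…11.
[t^11] = 1·1 + 1·2 + 1·2 = 5.

5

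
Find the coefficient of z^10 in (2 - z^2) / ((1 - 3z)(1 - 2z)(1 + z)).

Partial fractions give a closed form: a_n = (17/4)·3^n + (-7/3)·2^n + (1/12)·(-1)^n.
At n = 10: a_10 = 248569.

248569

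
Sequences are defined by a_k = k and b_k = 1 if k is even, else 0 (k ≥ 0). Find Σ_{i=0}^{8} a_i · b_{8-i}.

20

Write out a_i and b_{8-i} for i = 0,…,8 and sum the products.
Σ = 0·1 + 1·0 + 2·1 + 3·0 + 4·1 + 5·0 + 6·1 + 7·0 + 8·1 = 20.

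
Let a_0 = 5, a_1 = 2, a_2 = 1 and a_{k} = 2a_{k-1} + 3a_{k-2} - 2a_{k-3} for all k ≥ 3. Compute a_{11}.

-8546

The ordinary generating function has denominator 1 - 2y - 3y^2 + 2y^3.
Iterating the recurrence: a_0,…,a_{11} = 5, 2, 1, -2, -5, -18, -47, -138, -381, -1082, -3031, -8546.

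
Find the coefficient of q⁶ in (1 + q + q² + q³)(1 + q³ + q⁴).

2

(1 + q + q² + q³) has coefficients 1,1,1,1 for degrees 0…3.
(1 + q³ + q⁴) has coefficients 1,0,0,1,1,0,0 for degrees 0…6.
[q⁶] = 1·0 + 1·0 + 1·1 + 1·1 = 2.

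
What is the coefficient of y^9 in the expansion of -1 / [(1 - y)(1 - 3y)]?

-29524

The denominator gives the recurrence a_n = 4a_(n−1) − 3a_(n−2) for n ≥ 2; the numerator fixes a_0 = -1, a_1 = -4.
Iterating: -1, -4, -13, -40, -121, -364, -1093, -3280, -9841, -29524, so a_9 = -29524.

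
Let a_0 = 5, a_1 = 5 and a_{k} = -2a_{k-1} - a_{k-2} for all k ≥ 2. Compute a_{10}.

-95

The ordinary generating function has denominator 1 + 2q + q^2.
Iterating the recurrence: a_0,…,a_{10} = 5, 5, -15, 25, -35, 45, -55, 65, -75, 85, -95.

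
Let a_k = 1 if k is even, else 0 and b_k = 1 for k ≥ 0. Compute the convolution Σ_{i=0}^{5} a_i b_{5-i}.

Write out a_i and b_{5-i} for i = 0,…,5 and sum the products.
Σ = 1·1 + 0·1 + 1·1 + 0·1 + 1·1 + 0·1 = 3.

3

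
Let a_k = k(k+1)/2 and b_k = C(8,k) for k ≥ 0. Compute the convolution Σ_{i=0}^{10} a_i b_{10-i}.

5632

Write out a_i and b_{10-i} for i = 0,…,10 and sum the products.
Σ = 0·0 + 1·0 + 3·1 + 6·8 + 10·28 + 15·56 + 21·70 + 28·56 + 36·28 + 45·8 + 55·1 = 5632.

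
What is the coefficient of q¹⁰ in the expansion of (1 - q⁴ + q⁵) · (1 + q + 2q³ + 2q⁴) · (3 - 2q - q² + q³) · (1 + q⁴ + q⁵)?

-6

(1 - q⁴ + q⁵) has coefficients 1,0,0,0,-1,1 for degrees 0…5.
(1 + q + 2q³ + 2q⁴) has coefficients 1,1,0,2,2,0,0,0,0,0,0 for degrees 0…10.
Multiplying by (3 - 2q - q² + q³) gives running coefficients 3,1,-3,6,3,-6,0,2,0,0,0 for degrees 0…10.
Finally multiplying by (1 + q⁴ + q⁵), the product of all factors after the first has coefficients 3,1,-3,6,6,-2,-2,5,9,-3,-6 for degrees 0…10.
[q¹⁰] = 1·(-6) − 1·(-2) + 1·(-2) = -6.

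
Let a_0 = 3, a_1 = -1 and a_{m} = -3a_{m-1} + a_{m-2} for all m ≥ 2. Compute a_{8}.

7494

The ordinary generating function has denominator 1 + 3z - z^2.
Iterating the recurrence: a_0,…,a_{8} = 3, -1, 6, -19, 63, -208, 687, -2269, 7494.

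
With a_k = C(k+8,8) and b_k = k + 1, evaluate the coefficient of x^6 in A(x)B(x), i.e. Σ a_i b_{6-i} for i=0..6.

The convolution is the t^6 coefficient of A(t)B(t).
Σ = 1·7 + 9·6 + 45·5 + 165·4 + 495·3 + 1287·2 + 3003·1 = 8008.

8008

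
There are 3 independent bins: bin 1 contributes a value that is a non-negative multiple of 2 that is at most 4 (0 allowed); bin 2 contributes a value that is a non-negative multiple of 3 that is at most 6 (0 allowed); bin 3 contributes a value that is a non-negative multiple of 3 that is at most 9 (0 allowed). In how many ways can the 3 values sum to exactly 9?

3

The generating function for the choices is (1 + z² + z⁴)·(1 + z³ + z⁶)·(1 + z³ + z⁶ + z⁹); the count is [z⁹].
(1 + z² + z⁴) has coefficients 1,0,1,0,1 for degrees 0…4.
(1 + z³ + z⁶) has coefficients 1,0,0,1,0,0,1,0,0,0 for degrees 0…9.
Finally multiplying by (1 + z³ + z⁶ + z⁹), the product of all factors after the first has coefficients 1,0,0,2,0,0,3,0,0,3 for degrees 0…9.
[z⁹] = 1·3 + 1·0 + 1·0 = 3.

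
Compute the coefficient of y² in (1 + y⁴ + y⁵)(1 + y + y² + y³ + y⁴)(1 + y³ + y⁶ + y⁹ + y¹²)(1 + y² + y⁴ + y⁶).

2

(1 + y⁴ + y⁵) has coefficients 1,0,0 for degrees 0…2.
(1 + y + y² + y³ + y⁴) has coefficients 1,1,1 for degrees 0…2.
Multiplying by (1 + y³ + y⁶ + y⁹ + y¹²) gives running coefficients 1,1,1 for degrees 0…2.
Finally multiplying by (1 + y² + y⁴ + y⁶), the product of all factors after the first has coefficients 1,1,2 for degrees 0…2.
[y²] = 1·2 = 2.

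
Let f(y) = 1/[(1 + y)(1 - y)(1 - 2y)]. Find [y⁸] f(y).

The denominator gives the recurrence a_n = 2a_(n−1) + a_(n−2) − 2a_(n−3) for n ≥ 3; the numerator fixes a_0 = 1, a_1 = 2, a_2 = 5.
Iterating: 1, 2, 5, 10, 21, 42, 85, 170, 341, so a_8 = 341.

341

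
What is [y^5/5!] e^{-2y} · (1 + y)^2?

The EGF product rule gives c_5 = Σ_{k_1+k_2=5} C(5; k_1,k_2) · ∏ g_i(k_i), where e^{-2y} gives (-2)^k; (1+y)^2 gives the falling factorial (2)_k.
g_1(k) for k = 0…5: 1, -2, 4, -8, 16, -32.
g_2(k) for k = 0…5: 1, 2, 2, 0, 0, 0.
c_5 = Σ_k C(5,k)·g_1(k)·g_2(5−k) = 10·(-8)·2 + 5·16·2 + 1·(-32)·1 = −160 + 160 − 32 = -32.

-32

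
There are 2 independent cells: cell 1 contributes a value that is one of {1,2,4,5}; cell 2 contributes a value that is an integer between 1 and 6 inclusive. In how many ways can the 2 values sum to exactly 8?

3

The generating function for the choices is (q + q² + q⁴ + q⁵)·(q + q² + q³ + q⁴ + q⁵ + q⁶); the count is [q⁸].
(q + q² + q⁴ + q⁵) has coefficients 0,1,1,0,1,1 for degrees 0…5.
(q + q² + q³ + q⁴ + q⁵ + q⁶) has coefficients 0,1,1,1,1,1,1,0,0 for degrees 0…8.
[q⁸] = 1·0 + 1·1 + 1·1 + 1·1 = 3.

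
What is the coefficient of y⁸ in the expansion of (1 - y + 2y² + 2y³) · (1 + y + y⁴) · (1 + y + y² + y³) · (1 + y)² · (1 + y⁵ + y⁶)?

39

(1 - y + 2y² + 2y³) has coefficients 1,-1,2,2 for degrees 0…3.
(1 + y + y⁴) has coefficients 1,1,0,0,1,0,0,0,0 for degrees 0…8.
Multiplying by (1 + y + y² + y³) gives running coefficients 1,2,2,2,2,1,1,1,0 for degrees 0…8.
Multiplying by (1 + y)² gives running coefficients 1,4,7,8,8,7,5,4,3 for degrees 0…8.
Finally multiplying by (1 + y⁵ + y⁶), the product of all factors after the first has coefficients 1,4,7,8,8,8,10,15,18 for degrees 0…8.
[y⁸] = 1·18 − 1·15 + 2·10 + 2·8 = 39.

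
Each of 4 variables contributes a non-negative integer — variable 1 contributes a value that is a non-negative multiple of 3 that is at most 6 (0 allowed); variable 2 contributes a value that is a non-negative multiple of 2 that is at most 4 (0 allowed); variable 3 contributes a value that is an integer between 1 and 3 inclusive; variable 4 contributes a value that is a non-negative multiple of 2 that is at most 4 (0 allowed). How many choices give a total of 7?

The generating function for the choices is (1 + z³ + z⁶)·(1 + z² + z⁴)·(z + z² + z³)·(1 + z² + z⁴); the count is [z⁷].
(1 + z³ + z⁶) has coefficients 1,0,0,1,0,0,1 for degrees 0…6.
(1 + z² + z⁴) has coefficients 1,0,1,0,1,0,0,0 for degrees 0…7.
Multiplying by (z + z² + z³) gives running coefficients 0,1,1,2,1,2,1,1 for degrees 0…7.
Finally multiplying by (1 + z² + z⁴), the product of all factors after the first has coefficients 0,1,1,3,2,5,3,5 for degrees 0…7.
[z⁷] = 1·5 + 1·2 + 1·1 = 8.

8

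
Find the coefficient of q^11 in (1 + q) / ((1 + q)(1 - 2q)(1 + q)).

1365

The denominator gives the recurrence a_n = 3a_(n−2) + 2a_(n−3) for n ≥ 3; the numerator fixes a_0 = 1, a_1 = 1, a_2 = 3.
Iterating: 1, 1, 3, 5, 11, 21, 43, 85, 171, 341, 683, 1365, so a_11 = 1365.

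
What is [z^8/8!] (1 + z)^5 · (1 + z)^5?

The EGF product rule gives c_8 = Σ_{k_1+k_2=8} C(8; k_1,k_2) · ∏ g_i(k_i), where (1+z)^5 gives the falling factorial (5)_k; (1+z)^5 gives the falling factorial (5)_k.
g_1(k) for k = 0…8: 1, 5, 20, 60, 120, 120, 0, 0, 0.
g_2(k) for k = 0…8: 1, 5, 20, 60, 120, 120, 0, 0, 0.
c_8 = Σ_k C(8,k)·g_1(k)·g_2(8−k) = 56·60·120 + 70·120·120 + 56·120·60 = 403200 + 1008000 + 403200 = 1814400.

1814400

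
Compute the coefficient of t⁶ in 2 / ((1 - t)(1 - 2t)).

254

Partial fractions give a closed form: a_n = (-2)·1^n + (4)·2^n.
At n = 6: a_6 = 254.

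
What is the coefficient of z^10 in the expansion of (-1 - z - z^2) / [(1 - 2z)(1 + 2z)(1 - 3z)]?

The denominator gives the recurrence a_n = 3a_(n−1) + 4a_(n−2) − 12a_(n−3) for n ≥ 3; the numerator fixes a_0 = -1, a_1 = -4, a_2 = -17.
Iterating: -1, -4, -17, -55, -185, -571, -1793, -5443, -16649, -50203, -151889, so a_10 = -151889.

-151889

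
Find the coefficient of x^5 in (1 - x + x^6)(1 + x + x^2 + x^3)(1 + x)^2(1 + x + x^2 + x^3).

(1 - x + x^6) has coefficients 1,-1,0,0,0,0 for degrees 0…5.
(1 + x + x^2 + x^3) has coefficients 1,1,1,1,0,0 for degrees 0…5.
Multiplying by (1 + x)^2 gives running coefficients 1,3,4,4,3,1 for degrees 0…5.
Finally multiplying by (1 + x + x^2 + x^3), the product of all factors after the first has coefficients 1,4,8,12,14,12 for degrees 0…5.
[x^5] = 1·12 − 1·14 = -2.

-2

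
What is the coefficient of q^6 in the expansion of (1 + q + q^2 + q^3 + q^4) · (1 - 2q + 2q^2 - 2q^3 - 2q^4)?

-2

(1 + q + q^2 + q^3 + q^4) has coefficients 1,1,1,1,1 for degrees 0…4.
(1 - 2q + 2q^2 - 2q^3 - 2q^4) has coefficients 1,-2,2,-2,-2,0,0 for degrees 0…6.
[q^6] = 1·0 + 1·0 + 1·(-2) + 1·(-2) + 1·2 = -2.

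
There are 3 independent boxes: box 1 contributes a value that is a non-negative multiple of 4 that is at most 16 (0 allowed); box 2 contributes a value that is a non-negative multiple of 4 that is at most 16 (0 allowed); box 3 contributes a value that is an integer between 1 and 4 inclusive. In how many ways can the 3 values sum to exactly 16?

4

The generating function for the choices is (1 + y⁴ + y⁸ + y¹² + y¹⁶)·(1 + y⁴ + y⁸ + y¹² + y¹⁶)·(y + y² + y³ + y⁴); the count is [y¹⁶].
(1 + y⁴ + y⁸ + y¹² + y¹⁶) has coefficients 1,0,0,0,1,0,0,0,1,0,0,0,1,0,0,0,1 for degrees 0…16.
(1 + y⁴ + y⁸ + y¹² + y¹⁶) has coefficients 1,0,0,0,1,0,0,0,1,0,0,0,1,0,0,0,1 for degrees 0…16.
Finally multiplying by (y + y² + y³ + y⁴), the product of all factors after the first has coefficients 0,1,1,1,1,1,1,1,1,1,1,1,1,1,1,1,1 for degrees 0…16.
[y¹⁶] = 1·1 + 1·1 + 1·1 + 1·1 + 1·0 = 4.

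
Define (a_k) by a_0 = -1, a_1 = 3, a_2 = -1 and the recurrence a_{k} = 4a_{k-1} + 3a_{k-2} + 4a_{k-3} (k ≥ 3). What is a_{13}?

14550243

The ordinary generating function has denominator 1 - 4z - 3z^2 - 4z^3.
Iterating the recurrence: a_0,…,a_{13} = -1, 3, -1, 1, 13, 51, 247, 1193, 5717, 27435, 131663, 631825, 3032029, 14550243.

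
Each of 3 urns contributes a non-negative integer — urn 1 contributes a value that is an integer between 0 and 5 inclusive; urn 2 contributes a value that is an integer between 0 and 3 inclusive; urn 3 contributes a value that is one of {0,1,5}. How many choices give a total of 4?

8

The generating function for the choices is (1 + x + x² + x³ + x⁴ + x⁵)·(1 + x + x² + x³)·(1 + x + x⁵); the count is [x⁴].
(1 + x + x² + x³ + x⁴ + x⁵) has coefficients 1,1,1,1,1 for degrees 0…4.
(1 + x + x² + x³) has coefficients 1,1,1,1,0 for degrees 0…4.
Finally multiplying by (1 + x + x⁵), the product of all factors after the first has coefficients 1,2,2,2,1 for degrees 0…4.
[x⁴] = 1·1 + 1·2 + 1·2 + 1·2 + 1·1 = 8.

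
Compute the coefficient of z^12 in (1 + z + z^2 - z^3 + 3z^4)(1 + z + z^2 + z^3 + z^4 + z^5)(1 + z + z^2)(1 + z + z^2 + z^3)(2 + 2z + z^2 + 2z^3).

(1 + z + z^2 - z^3 + 3z^4) has coefficients 1,1,1,-1,3 for degrees 0…4.
(1 + z + z^2 + z^3 + z^4 + z^5) has coefficients 1,1,1,1,1,1,0,0,0,0,0,0,0 for degrees 0…12.
Multiplying by (1 + z + z^2) gives running coefficients 1,2,3,3,3,3,2,1,0,0,0,0,0 for degrees 0…12.
Multiplying by (1 + z + z^2 + z^3) gives running coefficients 1,3,6,9,11,12,11,9,6,3,1,0,0 for degrees 0…12.
Finally multiplying by (2 + 2z + z^2 + 2z^3), the product of all factors after the first has coefficients 2,8,19,35,52,67,75,74,65,49,32,17,7 for degrees 0…12.
[z^12] = 1·7 + 1·17 + 1·32 − 1·49 + 3·65 = 202.

202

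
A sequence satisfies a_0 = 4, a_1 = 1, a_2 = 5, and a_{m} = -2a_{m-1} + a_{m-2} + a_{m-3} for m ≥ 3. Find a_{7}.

The ordinary generating function has denominator 1 + 2z - z^2 - z^3.
Iterating the recurrence: a_0,…,a_{7} = 4, 1, 5, -5, 16, -32, 75, -166.

-166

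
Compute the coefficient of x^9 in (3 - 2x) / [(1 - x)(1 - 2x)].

2047

Partial fractions give a closed form: a_n = (-1)·1^n + (4)·2^n.
At n = 9: a_9 = 2047.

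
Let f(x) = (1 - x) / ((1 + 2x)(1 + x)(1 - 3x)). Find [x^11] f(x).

50687

Partial fractions give a closed form: a_n = (6/5)·(-2)^n + (-1/2)·(-1)^n + (3/10)·3^n.
At n = 11: a_11 = 50687.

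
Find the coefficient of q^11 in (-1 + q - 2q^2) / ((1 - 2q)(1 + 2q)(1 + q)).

Partial fractions give a closed form: a_n = (-1/3)·2^n + (-2)·(-2)^n + (4/3)·(-1)^n.
At n = 11: a_11 = 3412.

3412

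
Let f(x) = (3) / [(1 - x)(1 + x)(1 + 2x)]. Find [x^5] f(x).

-126

Partial fractions give a closed form: a_n = (1/2)·1^n + (-3/2)·(-1)^n + (4)·(-2)^n.
At n = 5: a_5 = -126.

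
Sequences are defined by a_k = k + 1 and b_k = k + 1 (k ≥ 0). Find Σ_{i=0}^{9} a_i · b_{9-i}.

220

This is [x^9] in the product of the two ordinary generating functions.
Σ = 1·10 + 2·9 + 3·8 + 4·7 + 5·6 + 6·5 + 7·4 + 8·3 + 9·2 + 10·1 = 220.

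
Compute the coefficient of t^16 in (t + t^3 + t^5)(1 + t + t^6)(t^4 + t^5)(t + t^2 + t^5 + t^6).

(t + t^3 + t^5) has coefficients 0,1,0,1,0,1 for degrees 0…5.
(1 + t + t^6) has coefficients 1,1,0,0,0,0,1,0,0,0,0,0,0,0,0,0,0 for degrees 0…16.
Multiplying by (t^4 + t^5) gives running coefficients 0,0,0,0,1,2,1,0,0,0,1,1,0,0,0,0,0 for degrees 0…16.
Finally multiplying by (t + t^2 + t^5 + t^6), the product of all factors after the first has coefficients 0,0,0,0,0,1,3,3,1,1,3,4,3,1,0,1,2 for degrees 0…16.
[t^16] = 1·1 + 1·1 + 1·4 = 6.

6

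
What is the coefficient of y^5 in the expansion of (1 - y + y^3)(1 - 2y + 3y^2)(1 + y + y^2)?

-1

(1 - y + y^3) has coefficients 1,-1,0,1 for degrees 0…3.
(1 - 2y + 3y^2) has coefficients 1,-2,3,0,0,0 for degrees 0…5.
Finally multiplying by (1 + y + y^2), the product of all factors after the first has coefficients 1,-1,2,1,3,0 for degrees 0…5.
[y^5] = 1·0 − 1·3 + 1·2 = -1.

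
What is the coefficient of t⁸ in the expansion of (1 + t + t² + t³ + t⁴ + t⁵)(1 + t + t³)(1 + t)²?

5

(1 + t + t² + t³ + t⁴ + t⁵) has coefficients 1,1,1,1,1,1 for degrees 0…5.
(1 + t + t³) has coefficients 1,1,0,1,0,0,0,0,0 for degrees 0…8.
Finally multiplying by (1 + t)², the product of all factors after the first has coefficients 1,3,3,2,2,1,0,0,0 for degrees 0…8.
[t⁸] = 1·0 + 1·0 + 1·0 + 1·1 + 1·2 + 1·2 = 5.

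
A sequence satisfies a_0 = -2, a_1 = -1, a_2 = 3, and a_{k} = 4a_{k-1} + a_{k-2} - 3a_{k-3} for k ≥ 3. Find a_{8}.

The ordinary generating function has denominator 1 - 4y - y^2 + 3y^3.
Iterating the recurrence: a_0,…,a_{8} = -2, -1, 3, 17, 74, 304, 1239, 5038, 20479.

20479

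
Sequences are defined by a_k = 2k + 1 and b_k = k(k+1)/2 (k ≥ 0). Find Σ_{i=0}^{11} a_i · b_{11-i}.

The convolution is the t^11 coefficient of A(t)B(t).
Σ = 1·66 + 3·55 + 5·45 + 7·36 + 9·28 + 11·21 + 13·15 + 15·10 + 17·6 + 19·3 + 21·1 + 23·0 = 1716.

1716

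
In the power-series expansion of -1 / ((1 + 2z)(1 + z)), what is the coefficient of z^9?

1023

The denominator gives the recurrence a_n = −3a_(n−1) − 2a_(n−2) for n ≥ 2; the numerator fixes a_0 = -1, a_1 = 3.
Iterating: -1, 3, -7, 15, -31, 63, -127, 255, -511, 1023, so a_9 = 1023.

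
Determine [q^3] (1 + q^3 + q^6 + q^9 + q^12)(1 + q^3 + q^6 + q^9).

(1 + q^3 + q^6 + q^9 + q^12) has coefficients 1,0,0,1 for degrees 0…3.
(1 + q^3 + q^6 + q^9) has coefficients 1,0,0,1 for degrees 0…3.
[q^3] = 1·1 + 1·1 = 2.

2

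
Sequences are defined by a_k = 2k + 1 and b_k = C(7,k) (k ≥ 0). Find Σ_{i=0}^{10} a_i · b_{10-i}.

1792

This is [x^10] in the product of the two ordinary generating functions.
Σ = 1·0 + 3·0 + 5·0 + 7·1 + 9·7 + 11·21 + 13·35 + 15·35 + 17·21 + 19·7 + 21·1 = 1792.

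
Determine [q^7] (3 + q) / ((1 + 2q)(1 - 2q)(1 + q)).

-170

Partial fractions give a closed form: a_n = (5/2)·(-2)^n + (7/6)·2^n + (-2/3)·(-1)^n.
At n = 7: a_7 = -170.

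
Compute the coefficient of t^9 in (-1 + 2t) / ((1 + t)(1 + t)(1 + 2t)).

4062

The denominator gives the recurrence a_n = −4a_(n−1) − 5a_(n−2) − 2a_(n−3) for n ≥ 3; the numerator fixes a_0 = -1, a_1 = 6, a_2 = -19.
Iterating: -1, 6, -19, 48, -109, 234, -487, 996, -2017, 4062, so a_9 = 4062.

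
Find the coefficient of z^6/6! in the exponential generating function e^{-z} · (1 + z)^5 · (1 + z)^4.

The EGF product rule gives c_6 = Σ_{k_1+k_2+k_3=6} C(6; k_1,k_2,k_3) · ∏ g_i(k_i), where e^{-z} gives (-1)^k; (1+z)^5 gives the falling factorial (5)_k; (1+z)^4 gives the falling factorial (4)_k.
g_1(k) for k = 0…6: 1, -1, 1, -1, 1, -1, 1.
g_2(k) for k = 0…6: 1, 5, 20, 60, 120, 120, 0.
g_3(k) for k = 0…6: 1, 4, 12, 24, 24, 0, 0.
First combine the last two factors: h(k) = Σ_j C(k,j)·g_2(j)·g_3(k−j) for k = 0…6: 1, 9, 72, 504, 3024, 15120, 60480.
c_6 = Σ_k C(6,k)·g_1(k)·h(6−k) = 1·1·60480 + 6·(-1)·15120 + 15·1·3024 + 20·(-1)·504 + 15·1·72 + 6·(-1)·9 + 1·1·1 = 60480 − 90720 + 45360 − 10080 + 1080 − 54 + 1 = 6067.

6067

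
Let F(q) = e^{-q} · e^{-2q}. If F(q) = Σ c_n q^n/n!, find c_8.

The EGF product rule gives c_8 = Σ_{k_1+k_2=8} C(8; k_1,k_2) · ∏ g_i(k_i), where e^{-q} gives (-1)^k; e^{-2q} gives (-2)^k.
g_1(k) for k = 0…8: 1, -1, 1, -1, 1, -1, 1, -1, 1.
g_2(k) for k = 0…8: 1, -2, 4, -8, 16, -32, 64, -128, 256.
c_8 = Σ_k C(8,k)·g_1(k)·g_2(8−k) = 1·1·256 + 8·(-1)·(-128) + 28·1·64 + 56·(-1)·(-32) + 70·1·16 + 56·(-1)·(-8) + 28·1·4 + 8·(-1)·(-2) + 1·1·1 = 256 + 1024 + 1792 + 1792 + 1120 + 448 + 112 + 16 + 1 = 6561.

6561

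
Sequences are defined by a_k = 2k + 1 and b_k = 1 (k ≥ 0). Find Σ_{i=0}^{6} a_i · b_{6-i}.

Write out a_i and b_{6-i} for i = 0,…,6 and sum the products.
Σ = 1·1 + 3·1 + 5·1 + 7·1 + 9·1 + 11·1 + 13·1 = 49.

49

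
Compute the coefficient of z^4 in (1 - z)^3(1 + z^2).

(1 - z)^3 has coefficients 1,-3,3,-1 for degrees 0…3.
(1 + z^2) has coefficients 1,0,1,0,0 for degrees 0…4.
[z^4] = 1·0 − 3·0 + 3·1 − 1·0 = 3.

3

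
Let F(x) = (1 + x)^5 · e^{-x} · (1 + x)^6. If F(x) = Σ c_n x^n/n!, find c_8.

58433

The EGF product rule gives c_8 = Σ_{k_1+k_2+k_3=8} C(8; k_1,k_2,k_3) · ∏ g_i(k_i), where (1+x)^5 gives the falling factorial (5)_k; e^{-x} gives (-1)^k; (1+x)^6 gives the falling factorial (6)_k.
g_1(k) for k = 0…8: 1, 5, 20, 60, 120, 120, 0, 0, 0.
g_2(k) for k = 0…8: 1, -1, 1, -1, 1, -1, 1, -1, 1.
g_3(k) for k = 0…8: 1, 6, 30, 120, 360, 720, 720, 0, 0.
First combine the last two factors: h(k) = Σ_j C(k,j)·g_2(j)·g_3(k−j) for k = 0…8: 1, 5, 19, 47, 37, -151, -185, 1091, -887.
c_8 = Σ_k C(8,k)·g_1(k)·h(8−k) = 1·1·(-887) + 8·5·1091 + 28·20·(-185) + 56·60·(-151) + 70·120·37 + 56·120·47 = −887 + 43640 − 103600 − 507360 + 310800 + 315840 = 58433.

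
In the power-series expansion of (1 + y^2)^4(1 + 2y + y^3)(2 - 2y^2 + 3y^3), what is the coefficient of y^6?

(1 + y^2)^4 has coefficients 1,0,4,0,6,0,4 for degrees 0…6.
(1 + 2y + y^3) has coefficients 1,2,0,1,0,0,0 for degrees 0…6.
Finally multiplying by (2 - 2y^2 + 3y^3), the product of all factors after the first has coefficients 2,4,-2,1,6,-2,3 for degrees 0…6.
[y^6] = 1·3 + 4·6 + 6·(-2) + 4·2 = 23.

23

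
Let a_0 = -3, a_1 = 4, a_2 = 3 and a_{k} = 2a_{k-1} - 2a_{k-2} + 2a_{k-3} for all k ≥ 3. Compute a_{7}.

-16

The ordinary generating function has denominator 1 - 2y + 2y^2 - 2y^3.
Iterating the recurrence: a_0,…,a_{7} = -3, 4, 3, -8, -14, -6, 0, -16.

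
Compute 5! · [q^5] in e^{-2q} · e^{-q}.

-243

The EGF product rule gives c_5 = Σ_{k_1+k_2=5} C(5; k_1,k_2) · ∏ g_i(k_i), where e^{-2q} gives (-2)^k; e^{-q} gives (-1)^k.
g_1(k) for k = 0…5: 1, -2, 4, -8, 16, -32.
g_2(k) for k = 0…5: 1, -1, 1, -1, 1, -1.
c_5 = Σ_k C(5,k)·g_1(k)·g_2(5−k) = 1·1·(-1) + 5·(-2)·1 + 10·4·(-1) + 10·(-8)·1 + 5·16·(-1) + 1·(-32)·1 = −1 − 10 − 40 − 80 − 80 − 32 = -243.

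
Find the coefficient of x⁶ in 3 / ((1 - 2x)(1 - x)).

Partial fractions give a closed form: a_n = (6)·2^n + (-3)·1^n.
At n = 6: a_6 = 381.

381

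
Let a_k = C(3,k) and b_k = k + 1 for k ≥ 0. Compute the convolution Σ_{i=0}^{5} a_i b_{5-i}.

36

Write out a_i and b_{5-i} for i = 0,…,5 and sum the products.
Σ = 1·6 + 3·5 + 3·4 + 1·3 + 0·2 + 0·1 = 36.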